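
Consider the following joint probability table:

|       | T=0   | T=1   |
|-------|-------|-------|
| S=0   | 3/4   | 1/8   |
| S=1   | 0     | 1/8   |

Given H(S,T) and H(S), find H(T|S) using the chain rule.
From the chain rule: H(S,T) = H(S) + H(T|S)
Therefore: H(T|S) = H(S,T) - H(S)

H(S,T) = -[(3/4)·log₂(3/4) + (1/8)·log₂(1/8) + (1/8)·log₂(1/8)]
  = 0.3113 + 0.3750 + 0.3750
  = 1.0613 bits
Marginal P(S) (row sums):
  P(S=0) = 3/4 + 1/8 = 7/8
  P(S=1) = 0 + 1/8 = 1/8
H(S) = -[(7/8)·log₂(7/8) + (1/8)·log₂(1/8)]
  = 0.1686 + 0.3750
  = 0.5436 bits

H(T|S) = 1.0613 - 0.5436 = 0.5177 bits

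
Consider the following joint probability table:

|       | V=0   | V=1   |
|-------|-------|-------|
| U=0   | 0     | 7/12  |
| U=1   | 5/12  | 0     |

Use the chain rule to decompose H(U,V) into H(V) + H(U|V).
By the chain rule: H(U,V) = H(V) + H(U|V)

Marginal P(V) (column sums):
  P(V=0) = 0 + 5/12 = 5/12
  P(V=1) = 7/12 + 0 = 7/12
H(V) = -[(5/12)·log₂(5/12) + (7/12)·log₂(7/12)]
  = 0.5263 + 0.4536
  = 0.9799 bits
H(U|V) = -Σ P(U,V)·log₂ P(U|V), where P(U|V) = P(U,V) / P(V)
  (cells with P(U,V) = 0 contribute 0)
  (U=0,V=1): P(U|V) = (7/12)/(7/12) = 1;  -(7/12)·log₂(1) = 0.0000
  (U=1,V=0): P(U|V) = (5/12)/(5/12) = 1;  -(5/12)·log₂(1) = 0.0000
H(U|V) = 0.0000 + 0.0000
  = 0.0000 bits

H(U,V) = H(V) + H(U|V) = 0.9799 + 0.0000 = 0.9799 bits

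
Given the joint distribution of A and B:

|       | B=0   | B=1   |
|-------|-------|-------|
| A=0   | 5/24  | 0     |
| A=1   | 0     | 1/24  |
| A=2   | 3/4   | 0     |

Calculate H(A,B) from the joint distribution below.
H(A,B) = -Σ P(A,B) log₂ P(A,B), summed over the non-zero cells:
H(A,B) = -[(5/24)·log₂(5/24) + (1/24)·log₂(1/24) + (3/4)·log₂(3/4)]
  = 0.4715 + 0.1910 + 0.3113
  = 0.9738 bits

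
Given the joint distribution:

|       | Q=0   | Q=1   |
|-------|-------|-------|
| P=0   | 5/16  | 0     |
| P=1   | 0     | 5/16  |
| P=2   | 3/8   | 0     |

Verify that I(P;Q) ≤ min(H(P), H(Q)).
Marginal P(P) (row sums):
  P(P=0) = 5/16 + 0 = 5/16
  P(P=1) = 0 + 5/16 = 5/16
  P(P=2) = 3/8 + 0 = 3/8
Marginal P(Q) (column sums):
  P(Q=0) = 5/16 + 0 + 3/8 = 11/16
  P(Q=1) = 0 + 5/16 + 0 = 5/16

H(P) = -[(5/16)·log₂(5/16) + (5/16)·log₂(5/16) + (3/8)·log₂(3/8)]
  = 0.5244 + 0.5244 + 0.5306
  = 1.5794 bits
H(Q) = -[(11/16)·log₂(11/16) + (5/16)·log₂(5/16)]
  = 0.3716 + 0.5244
  = 0.8960 bits
H(P,Q) = -[(5/16)·log₂(5/16) + (5/16)·log₂(5/16) + (3/8)·log₂(3/8)]
  = 0.5244 + 0.5244 + 0.5306
  = 1.5794 bits

I(P;Q) = H(P) + H(Q) - H(P,Q)
  = 1.5794 + 0.8960 - 1.5794
  = 0.8960 bits

min(H(P), H(Q)) = min(1.5794, 0.8960) = 0.8960 bits
Since 0.8960 ≤ 0.8960, the bound is satisfied ✓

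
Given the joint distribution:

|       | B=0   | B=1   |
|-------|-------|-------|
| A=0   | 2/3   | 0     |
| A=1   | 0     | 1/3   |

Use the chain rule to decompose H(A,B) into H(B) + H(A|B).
By the chain rule: H(A,B) = H(B) + H(A|B)

Marginal P(B) (column sums):
  P(B=0) = 2/3 + 0 = 2/3
  P(B=1) = 0 + 1/3 = 1/3
H(B) = -[(2/3)·log₂(2/3) + (1/3)·log₂(1/3)]
  = 0.3900 + 0.5283
  = 0.9183 bits
H(A|B) = -Σ P(A,B)·log₂ P(A|B), where P(A|B) = P(A,B) / P(B)
  (cells with P(A,B) = 0 contribute 0)
  (A=0,B=0): P(A|B) = (2/3)/(2/3) = 1;  -(2/3)·log₂(1) = 0.0000
  (A=1,B=1): P(A|B) = (1/3)/(1/3) = 1;  -(1/3)·log₂(1) = 0.0000
H(A|B) = 0.0000 + 0.0000
  = 0.0000 bits

H(A,B) = H(B) + H(A|B) = 0.9183 + 0.0000 = 0.9183 bits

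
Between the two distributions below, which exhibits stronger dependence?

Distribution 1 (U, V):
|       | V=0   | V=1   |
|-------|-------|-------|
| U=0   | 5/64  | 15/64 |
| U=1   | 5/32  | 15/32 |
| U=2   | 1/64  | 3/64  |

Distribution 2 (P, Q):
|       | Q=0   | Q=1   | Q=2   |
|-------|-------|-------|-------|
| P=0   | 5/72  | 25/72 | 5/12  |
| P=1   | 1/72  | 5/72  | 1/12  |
Distribution 1 (U, V):
Marginal P(U) (row sums):
  P(U=0) = 5/64 + 15/64 = 5/16
  P(U=1) = 5/32 + 15/32 = 5/8
  P(U=2) = 1/64 + 3/64 = 1/16
Marginal P(V) (column sums):
  P(V=0) = 5/64 + 5/32 + 1/64 = 1/4
  P(V=1) = 15/64 + 15/32 + 3/64 = 3/4

H(U) = -[(5/16)·log₂(5/16) + (5/8)·log₂(5/8) + (1/16)·log₂(1/16)]
  = 0.5244 + 0.4238 + 0.2500
  = 1.1982 bits
H(V) = -[(1/4)·log₂(1/4) + (3/4)·log₂(3/4)]
  = 0.5000 + 0.3113
  = 0.8113 bits
H(U,V) = -[(5/64)·log₂(5/64) + (15/64)·log₂(15/64) + (5/32)·log₂(5/32) + (15/32)·log₂(15/32) + (1/64)·log₂(1/64) + (3/64)·log₂(3/64)]
  = 0.2873 + 0.4906 + 0.4184 + 0.5124 + 0.0938 + 0.2070
  = 2.0095 bits

I(U;V) = H(U) + H(V) - H(U,V)
  = 1.1982 + 0.8113 - 2.0095
  = 0.0000 bits

Distribution 2 (P, Q):
Marginal P(P) (row sums):
  P(P=0) = 5/72 + 25/72 + 5/12 = 5/6
  P(P=1) = 1/72 + 5/72 + 1/12 = 1/6
Marginal P(Q) (column sums):
  P(Q=0) = 5/72 + 1/72 = 1/12
  P(Q=1) = 25/72 + 5/72 = 5/12
  P(Q=2) = 5/12 + 1/12 = 1/2

H(P) = -[(5/6)·log₂(5/6) + (1/6)·log₂(1/6)]
  = 0.2192 + 0.4308
  = 0.6500 bits
H(Q) = -[(1/12)·log₂(1/12) + (5/12)·log₂(5/12) + (1/2)·log₂(1/2)]
  = 0.2987 + 0.5263 + 0.5000
  = 1.3250 bits
H(P,Q) = -[(5/72)·log₂(5/72) + (25/72)·log₂(25/72) + (5/12)·log₂(5/12) + (1/72)·log₂(1/72) + (5/72)·log₂(5/72) + (1/12)·log₂(1/12)]
  = 0.2672 + 0.5299 + 0.5263 + 0.0857 + 0.2672 + 0.2987
  = 1.9750 bits

I(P;Q) = H(P) + H(Q) - H(P,Q)
  = 0.6500 + 1.3250 - 1.9750
  = 0.0000 bits

Both joint tables factor as the product of their marginals, so I(U;V) = I(P;Q) = 0 bits: neither is larger (both pairs are independent).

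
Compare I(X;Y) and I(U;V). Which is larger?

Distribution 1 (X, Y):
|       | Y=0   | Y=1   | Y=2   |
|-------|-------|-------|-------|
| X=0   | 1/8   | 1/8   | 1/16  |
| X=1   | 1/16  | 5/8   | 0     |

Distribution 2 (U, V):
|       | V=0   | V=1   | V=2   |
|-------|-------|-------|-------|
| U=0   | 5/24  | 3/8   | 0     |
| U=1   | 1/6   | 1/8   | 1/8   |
Distribution 1 (X, Y):
Marginal P(X) (row sums):
  P(X=0) = 1/8 + 1/8 + 1/16 = 5/16
  P(X=1) = 1/16 + 5/8 + 0 = 11/16
Marginal P(Y) (column sums):
  P(Y=0) = 1/8 + 1/16 = 3/16
  P(Y=1) = 1/8 + 5/8 = 3/4
  P(Y=2) = 1/16 + 0 = 1/16

H(X) = -[(5/16)·log₂(5/16) + (11/16)·log₂(11/16)]
  = 0.5244 + 0.3716
  = 0.8960 bits
H(Y) = -[(3/16)·log₂(3/16) + (3/4)·log₂(3/4) + (1/16)·log₂(1/16)]
  = 0.4528 + 0.3113 + 0.2500
  = 1.0141 bits
H(X,Y) = -[(1/8)·log₂(1/8) + (1/8)·log₂(1/8) + (1/16)·log₂(1/16) + (1/16)·log₂(1/16) + (5/8)·log₂(5/8)]
  = 0.3750 + 0.3750 + 0.2500 + 0.2500 + 0.4238
  = 1.6738 bits

I(X;Y) = H(X) + H(Y) - H(X,Y)
  = 0.8960 + 1.0141 - 1.6738
  = 0.2363 bits

Distribution 2 (U, V):
Marginal P(U) (row sums):
  P(U=0) = 5/24 + 3/8 + 0 = 7/12
  P(U=1) = 1/6 + 1/8 + 1/8 = 5/12
Marginal P(V) (column sums):
  P(V=0) = 5/24 + 1/6 = 3/8
  P(V=1) = 3/8 + 1/8 = 1/2
  P(V=2) = 0 + 1/8 = 1/8

H(U) = -[(7/12)·log₂(7/12) + (5/12)·log₂(5/12)]
  = 0.4536 + 0.5263
  = 0.9799 bits
H(V) = -[(3/8)·log₂(3/8) + (1/2)·log₂(1/2) + (1/8)·log₂(1/8)]
  = 0.5306 + 0.5000 + 0.3750
  = 1.4056 bits
H(U,V) = -[(5/24)·log₂(5/24) + (3/8)·log₂(3/8) + (1/6)·log₂(1/6) + (1/8)·log₂(1/8) + (1/8)·log₂(1/8)]
  = 0.4715 + 0.5306 + 0.4308 + 0.3750 + 0.3750
  = 2.1829 bits

I(U;V) = H(U) + H(V) - H(U,V)
  = 0.9799 + 1.4056 - 2.1829
  = 0.2026 bits

I(X;Y) = 0.2363 bits > I(U;V) = 0.2026 bits, so (X, Y) has the higher mutual information (stronger dependence).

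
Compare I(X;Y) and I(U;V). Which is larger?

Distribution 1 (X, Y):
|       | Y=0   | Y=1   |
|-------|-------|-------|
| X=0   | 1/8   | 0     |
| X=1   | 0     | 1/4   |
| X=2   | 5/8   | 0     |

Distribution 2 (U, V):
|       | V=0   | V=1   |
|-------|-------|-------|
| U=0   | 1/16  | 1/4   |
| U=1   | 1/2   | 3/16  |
Distribution 1 (X, Y):
Marginal P(X) (row sums):
  P(X=0) = 1/8 + 0 = 1/8
  P(X=1) = 0 + 1/4 = 1/4
  P(X=2) = 5/8 + 0 = 5/8
Marginal P(Y) (column sums):
  P(Y=0) = 1/8 + 0 + 5/8 = 3/4
  P(Y=1) = 0 + 1/4 + 0 = 1/4

H(X) = -[(1/8)·log₂(1/8) + (1/4)·log₂(1/4) + (5/8)·log₂(5/8)]
  = 0.3750 + 0.5000 + 0.4238
  = 1.2988 bits
H(Y) = -[(3/4)·log₂(3/4) + (1/4)·log₂(1/4)]
  = 0.3113 + 0.5000
  = 0.8113 bits
H(X,Y) = -[(1/8)·log₂(1/8) + (1/4)·log₂(1/4) + (5/8)·log₂(5/8)]
  = 0.3750 + 0.5000 + 0.4238
  = 1.2988 bits

I(X;Y) = H(X) + H(Y) - H(X,Y)
  = 1.2988 + 0.8113 - 1.2988
  = 0.8113 bits

Distribution 2 (U, V):
Marginal P(U) (row sums):
  P(U=0) = 1/16 + 1/4 = 5/16
  P(U=1) = 1/2 + 3/16 = 11/16
Marginal P(V) (column sums):
  P(V=0) = 1/16 + 1/2 = 9/16
  P(V=1) = 1/4 + 3/16 = 7/16

H(U) = -[(5/16)·log₂(5/16) + (11/16)·log₂(11/16)]
  = 0.5244 + 0.3716
  = 0.8960 bits
H(V) = -[(9/16)·log₂(9/16) + (7/16)·log₂(7/16)]
  = 0.4669 + 0.5218
  = 0.9887 bits
H(U,V) = -[(1/16)·log₂(1/16) + (1/4)·log₂(1/4) + (1/2)·log₂(1/2) + (3/16)·log₂(3/16)]
  = 0.2500 + 0.5000 + 0.5000 + 0.4528
  = 1.7028 bits

I(U;V) = H(U) + H(V) - H(U,V)
  = 0.8960 + 0.9887 - 1.7028
  = 0.1819 bits

I(X;Y) = 0.8113 bits > I(U;V) = 0.1819 bits, so (X, Y) has the higher mutual information (stronger dependence).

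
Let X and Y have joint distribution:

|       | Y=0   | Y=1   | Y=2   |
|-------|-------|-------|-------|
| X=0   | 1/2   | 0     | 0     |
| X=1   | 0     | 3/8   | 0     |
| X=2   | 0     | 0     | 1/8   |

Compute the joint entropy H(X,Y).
H(X,Y) = -Σ P(X,Y) log₂ P(X,Y), summed over the non-zero cells:
H(X,Y) = -[(1/2)·log₂(1/2) + (3/8)·log₂(3/8) + (1/8)·log₂(1/8)]
  = 0.5000 + 0.5306 + 0.3750
  = 1.4056 bits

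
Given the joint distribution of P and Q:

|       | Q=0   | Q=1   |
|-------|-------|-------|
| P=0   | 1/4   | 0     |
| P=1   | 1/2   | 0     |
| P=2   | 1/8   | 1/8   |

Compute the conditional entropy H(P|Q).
Marginal P(Q) (column sums):
  P(Q=0) = 1/4 + 1/2 + 1/8 = 7/8
  P(Q=1) = 0 + 0 + 1/8 = 1/8

H(P|Q) = -Σ P(P,Q)·log₂ P(P|Q), where P(P|Q) = P(P,Q) / P(Q)
  (cells with P(P,Q) = 0 contribute 0)
  (P=0,Q=0): P(P|Q) = (1/4)/(7/8) = 2/7;  -(1/4)·log₂(2/7) = 0.4518
  (P=1,Q=0): P(P|Q) = (1/2)/(7/8) = 4/7;  -(1/2)·log₂(4/7) = 0.4037
  (P=2,Q=0): P(P|Q) = (1/8)/(7/8) = 1/7;  -(1/8)·log₂(1/7) = 0.3509
  (P=2,Q=1): P(P|Q) = (1/8)/(1/8) = 1;  -(1/8)·log₂(1) = 0.0000
H(P|Q) = 0.4518 + 0.4037 + 0.3509 + 0.0000
  = 1.2064 bits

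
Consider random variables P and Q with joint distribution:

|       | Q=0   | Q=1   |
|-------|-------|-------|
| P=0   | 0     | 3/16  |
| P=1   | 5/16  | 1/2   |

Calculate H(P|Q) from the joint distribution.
Marginal P(Q) (column sums):
  P(Q=0) = 0 + 5/16 = 5/16
  P(Q=1) = 3/16 + 1/2 = 11/16

H(P|Q) = -Σ P(P,Q)·log₂ P(P|Q), where P(P|Q) = P(P,Q) / P(Q)
  (cells with P(P,Q) = 0 contribute 0)
  (P=0,Q=1): P(P|Q) = (3/16)/(11/16) = 3/11;  -(3/16)·log₂(3/11) = 0.3515
  (P=1,Q=0): P(P|Q) = (5/16)/(5/16) = 1;  -(5/16)·log₂(1) = 0.0000
  (P=1,Q=1): P(P|Q) = (1/2)/(11/16) = 8/11;  -(1/2)·log₂(8/11) = 0.2297
H(P|Q) = 0.3515 + 0.0000 + 0.2297
  = 0.5812 bits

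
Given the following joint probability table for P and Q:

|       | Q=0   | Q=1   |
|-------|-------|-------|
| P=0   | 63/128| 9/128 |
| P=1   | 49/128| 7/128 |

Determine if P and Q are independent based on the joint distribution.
Marginal P(P) (row sums):
  P(P=0) = 63/128 + 9/128 = 9/16
  P(P=1) = 49/128 + 7/128 = 7/16
Marginal P(Q) (column sums):
  P(Q=0) = 63/128 + 49/128 = 7/8
  P(Q=1) = 9/128 + 7/128 = 1/8

P and Q are independent iff P(P=i,Q=j) = P(P=i)·P(Q=j) for every cell.
  P(P=0)·P(Q=0) = 9/16 × 7/8 = 63/128 = P(P=0,Q=0) ✓
  P(P=0)·P(Q=1) = 9/16 × 1/8 = 9/128 = P(P=0,Q=1) ✓
  P(P=1)·P(Q=0) = 7/16 × 7/8 = 49/128 = P(P=1,Q=0) ✓
  P(P=1)·P(Q=1) = 7/16 × 1/8 = 7/128 = P(P=1,Q=1) ✓

Yes, P and Q are independent: every cell factors, so I(P;Q) = 0 bits.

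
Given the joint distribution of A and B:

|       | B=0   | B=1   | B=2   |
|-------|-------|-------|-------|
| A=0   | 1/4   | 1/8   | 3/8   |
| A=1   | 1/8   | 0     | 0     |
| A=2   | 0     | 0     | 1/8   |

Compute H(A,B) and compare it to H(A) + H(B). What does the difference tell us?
Marginal P(A) (row sums):
  P(A=0) = 1/4 + 1/8 + 3/8 = 3/4
  P(A=1) = 1/8 + 0 + 0 = 1/8
  P(A=2) = 0 + 0 + 1/8 = 1/8
Marginal P(B) (column sums):
  P(B=0) = 1/4 + 1/8 + 0 = 3/8
  P(B=1) = 1/8 + 0 + 0 = 1/8
  P(B=2) = 3/8 + 0 + 1/8 = 1/2

H(A,B) = -[(1/4)·log₂(1/4) + (1/8)·log₂(1/8) + (3/8)·log₂(3/8) + (1/8)·log₂(1/8) + (1/8)·log₂(1/8)]
  = 0.5000 + 0.3750 + 0.5306 + 0.3750 + 0.3750
  = 2.1556 bits
H(A) = -[(3/4)·log₂(3/4) + (1/8)·log₂(1/8) + (1/8)·log₂(1/8)]
  = 0.3113 + 0.3750 + 0.3750
  = 1.0613 bits
H(B) = -[(3/8)·log₂(3/8) + (1/8)·log₂(1/8) + (1/2)·log₂(1/2)]
  = 0.5306 + 0.3750 + 0.5000
  = 1.4056 bits

H(A) + H(B) = 1.0613 + 1.4056 = 2.4669 bits
Difference: H(A) + H(B) - H(A,B) = 2.4669 - 2.1556 = 0.3113 bits = I(A;B)

The difference is the mutual information; it is positive here, so A and B are dependent (knowing one reduces uncertainty about the other by 0.3113 bits).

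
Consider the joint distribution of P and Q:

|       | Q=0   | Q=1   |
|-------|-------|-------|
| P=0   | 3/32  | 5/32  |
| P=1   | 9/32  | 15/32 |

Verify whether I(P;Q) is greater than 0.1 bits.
Marginal P(P) (row sums):
  P(P=0) = 3/32 + 5/32 = 1/4
  P(P=1) = 9/32 + 15/32 = 3/4
Marginal P(Q) (column sums):
  P(Q=0) = 3/32 + 9/32 = 3/8
  P(Q=1) = 5/32 + 15/32 = 5/8

H(P) = -[(1/4)·log₂(1/4) + (3/4)·log₂(3/4)]
  = 0.5000 + 0.3113
  = 0.8113 bits
H(Q) = -[(3/8)·log₂(3/8) + (5/8)·log₂(5/8)]
  = 0.5306 + 0.4238
  = 0.9544 bits
H(P,Q) = -[(3/32)·log₂(3/32) + (5/32)·log₂(5/32) + (9/32)·log₂(9/32) + (15/32)·log₂(15/32)]
  = 0.3202 + 0.4184 + 0.5147 + 0.5124
  = 1.7657 bits

I(P;Q) = H(P) + H(Q) - H(P,Q)
  = 0.8113 + 0.9544 - 1.7657
  = 0.0000 bits

No. I(P;Q) = 0.0000 bits, which is ≤ 0.1 bits.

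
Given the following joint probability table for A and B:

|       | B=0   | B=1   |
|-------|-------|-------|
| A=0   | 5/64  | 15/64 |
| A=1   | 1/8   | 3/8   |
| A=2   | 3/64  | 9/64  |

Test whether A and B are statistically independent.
Marginal P(A) (row sums):
  P(A=0) = 5/64 + 15/64 = 5/16
  P(A=1) = 1/8 + 3/8 = 1/2
  P(A=2) = 3/64 + 9/64 = 3/16
Marginal P(B) (column sums):
  P(B=0) = 5/64 + 1/8 + 3/64 = 1/4
  P(B=1) = 15/64 + 3/8 + 9/64 = 3/4

A and B are independent iff P(A=i,B=j) = P(A=i)·P(B=j) for every cell.
  P(A=0)·P(B=0) = 5/16 × 1/4 = 5/64 = P(A=0,B=0) ✓
  P(A=0)·P(B=1) = 5/16 × 3/4 = 15/64 = P(A=0,B=1) ✓
  P(A=1)·P(B=0) = 1/2 × 1/4 = 1/8 = P(A=1,B=0) ✓
  P(A=1)·P(B=1) = 1/2 × 3/4 = 3/8 = P(A=1,B=1) ✓
  P(A=2)·P(B=0) = 3/16 × 1/4 = 3/64 = P(A=2,B=0) ✓
  P(A=2)·P(B=1) = 3/16 × 3/4 = 9/64 = P(A=2,B=1) ✓

Yes, A and B are independent: every cell factors, so I(A;B) = 0 bits.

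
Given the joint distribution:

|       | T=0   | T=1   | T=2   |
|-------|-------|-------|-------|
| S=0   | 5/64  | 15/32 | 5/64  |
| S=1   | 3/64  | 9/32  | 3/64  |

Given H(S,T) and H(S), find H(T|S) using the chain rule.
From the chain rule: H(S,T) = H(S) + H(T|S)
Therefore: H(T|S) = H(S,T) - H(S)

H(S,T) = -[(5/64)·log₂(5/64) + (15/32)·log₂(15/32) + (5/64)·log₂(5/64) + (3/64)·log₂(3/64) + (9/32)·log₂(9/32) + (3/64)·log₂(3/64)]
  = 0.2873 + 0.5124 + 0.2873 + 0.2070 + 0.5147 + 0.2070
  = 2.0157 bits
Marginal P(S) (row sums):
  P(S=0) = 5/64 + 15/32 + 5/64 = 5/8
  P(S=1) = 3/64 + 9/32 + 3/64 = 3/8
H(S) = -[(5/8)·log₂(5/8) + (3/8)·log₂(3/8)]
  = 0.4238 + 0.5306
  = 0.9544 bits

H(T|S) = 2.0157 - 0.9544 = 1.0613 bits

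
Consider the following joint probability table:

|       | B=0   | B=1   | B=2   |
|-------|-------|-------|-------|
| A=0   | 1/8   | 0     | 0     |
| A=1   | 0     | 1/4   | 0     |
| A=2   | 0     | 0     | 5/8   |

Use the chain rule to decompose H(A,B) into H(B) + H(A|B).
By the chain rule: H(A,B) = H(B) + H(A|B)

Marginal P(B) (column sums):
  P(B=0) = 1/8 + 0 + 0 = 1/8
  P(B=1) = 0 + 1/4 + 0 = 1/4
  P(B=2) = 0 + 0 + 5/8 = 5/8
H(B) = -[(1/8)·log₂(1/8) + (1/4)·log₂(1/4) + (5/8)·log₂(5/8)]
  = 0.3750 + 0.5000 + 0.4238
  = 1.2988 bits
H(A|B) = -Σ P(A,B)·log₂ P(A|B), where P(A|B) = P(A,B) / P(B)
  (cells with P(A,B) = 0 contribute 0)
  (A=0,B=0): P(A|B) = (1/8)/(1/8) = 1;  -(1/8)·log₂(1) = 0.0000
  (A=1,B=1): P(A|B) = (1/4)/(1/4) = 1;  -(1/4)·log₂(1) = 0.0000
  (A=2,B=2): P(A|B) = (5/8)/(5/8) = 1;  -(5/8)·log₂(1) = 0.0000
H(A|B) = 0.0000 + 0.0000 + 0.0000
  = 0.0000 bits

H(A,B) = H(B) + H(A|B) = 1.2988 + 0.0000 = 1.2988 bits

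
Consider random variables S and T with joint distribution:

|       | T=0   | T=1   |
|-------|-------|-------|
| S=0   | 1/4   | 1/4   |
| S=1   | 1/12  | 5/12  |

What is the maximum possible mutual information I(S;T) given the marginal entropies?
The upper bound on mutual information is I(S;T) ≤ min(H(S), H(T)).

Marginal P(S) (row sums):
  P(S=0) = 1/4 + 1/4 = 1/2
  P(S=1) = 1/12 + 5/12 = 1/2
Marginal P(T) (column sums):
  P(T=0) = 1/4 + 1/12 = 1/3
  P(T=1) = 1/4 + 5/12 = 2/3

H(S) = -[(1/2)·log₂(1/2) + (1/2)·log₂(1/2)]
  = 0.5000 + 0.5000
  = 1.0000 bits
H(T) = -[(1/3)·log₂(1/3) + (2/3)·log₂(2/3)]
  = 0.5283 + 0.3900
  = 0.9183 bits

Maximum possible I(S;T) = min(1.0000, 0.9183) = 0.9183 bits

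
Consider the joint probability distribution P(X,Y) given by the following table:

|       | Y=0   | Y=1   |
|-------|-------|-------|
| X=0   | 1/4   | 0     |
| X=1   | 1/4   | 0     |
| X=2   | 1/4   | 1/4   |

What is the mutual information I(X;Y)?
Marginal P(X) (row sums):
  P(X=0) = 1/4 + 0 = 1/4
  P(X=1) = 1/4 + 0 = 1/4
  P(X=2) = 1/4 + 1/4 = 1/2
Marginal P(Y) (column sums):
  P(Y=0) = 1/4 + 1/4 + 1/4 = 3/4
  P(Y=1) = 0 + 0 + 1/4 = 1/4

H(X) = -[(1/4)·log₂(1/4) + (1/4)·log₂(1/4) + (1/2)·log₂(1/2)]
  = 0.5000 + 0.5000 + 0.5000
  = 1.5000 bits
H(Y) = -[(3/4)·log₂(3/4) + (1/4)·log₂(1/4)]
  = 0.3113 + 0.5000
  = 0.8113 bits
H(X,Y) = -[(1/4)·log₂(1/4) + (1/4)·log₂(1/4) + (1/4)·log₂(1/4) + (1/4)·log₂(1/4)]
  = 0.5000 + 0.5000 + 0.5000 + 0.5000
  = 2.0000 bits

I(X;Y) = H(X) + H(Y) - H(X,Y)
  = 1.5000 + 0.8113 - 2.0000
  = 0.3113 bits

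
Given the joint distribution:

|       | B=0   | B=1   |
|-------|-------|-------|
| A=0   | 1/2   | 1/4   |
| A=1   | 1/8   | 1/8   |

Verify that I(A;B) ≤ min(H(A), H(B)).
Marginal P(A) (row sums):
  P(A=0) = 1/2 + 1/4 = 3/4
  P(A=1) = 1/8 + 1/8 = 1/4
Marginal P(B) (column sums):
  P(B=0) = 1/2 + 1/8 = 5/8
  P(B=1) = 1/4 + 1/8 = 3/8

H(A) = -[(3/4)·log₂(3/4) + (1/4)·log₂(1/4)]
  = 0.3113 + 0.5000
  = 0.8113 bits
H(B) = -[(5/8)·log₂(5/8) + (3/8)·log₂(3/8)]
  = 0.4238 + 0.5306
  = 0.9544 bits
H(A,B) = -[(1/2)·log₂(1/2) + (1/4)·log₂(1/4) + (1/8)·log₂(1/8) + (1/8)·log₂(1/8)]
  = 0.5000 + 0.5000 + 0.3750 + 0.3750
  = 1.7500 bits

I(A;B) = H(A) + H(B) - H(A,B)
  = 0.8113 + 0.9544 - 1.7500
  = 0.0157 bits

min(H(A), H(B)) = min(0.8113, 0.9544) = 0.8113 bits
Since 0.0157 ≤ 0.8113, the bound is satisfied ✓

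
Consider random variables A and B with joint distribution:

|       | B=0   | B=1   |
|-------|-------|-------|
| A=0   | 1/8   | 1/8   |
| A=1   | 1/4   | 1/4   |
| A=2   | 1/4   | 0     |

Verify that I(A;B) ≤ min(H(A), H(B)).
Marginal P(A) (row sums):
  P(A=0) = 1/8 + 1/8 = 1/4
  P(A=1) = 1/4 + 1/4 = 1/2
  P(A=2) = 1/4 + 0 = 1/4
Marginal P(B) (column sums):
  P(B=0) = 1/8 + 1/4 + 1/4 = 5/8
  P(B=1) = 1/8 + 1/4 + 0 = 3/8

H(A) = -[(1/4)·log₂(1/4) + (1/2)·log₂(1/2) + (1/4)·log₂(1/4)]
  = 0.5000 + 0.5000 + 0.5000
  = 1.5000 bits
H(B) = -[(5/8)·log₂(5/8) + (3/8)·log₂(3/8)]
  = 0.4238 + 0.5306
  = 0.9544 bits
H(A,B) = -[(1/8)·log₂(1/8) + (1/8)·log₂(1/8) + (1/4)·log₂(1/4) + (1/4)·log₂(1/4) + (1/4)·log₂(1/4)]
  = 0.3750 + 0.3750 + 0.5000 + 0.5000 + 0.5000
  = 2.2500 bits

I(A;B) = H(A) + H(B) - H(A,B)
  = 1.5000 + 0.9544 - 2.2500
  = 0.2044 bits

min(H(A), H(B)) = min(1.5000, 0.9544) = 0.9544 bits
Since 0.2044 ≤ 0.9544, the bound is satisfied ✓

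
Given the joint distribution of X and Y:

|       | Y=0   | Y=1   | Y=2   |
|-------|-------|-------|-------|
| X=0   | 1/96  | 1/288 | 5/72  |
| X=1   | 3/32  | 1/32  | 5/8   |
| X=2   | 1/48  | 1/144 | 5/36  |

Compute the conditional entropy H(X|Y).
Marginal P(Y) (column sums):
  P(Y=0) = 1/96 + 3/32 + 1/48 = 1/8
  P(Y=1) = 1/288 + 1/32 + 1/144 = 1/24
  P(Y=2) = 5/72 + 5/8 + 5/36 = 5/6

H(X|Y) = -Σ P(X,Y)·log₂ P(X|Y), where P(X|Y) = P(X,Y) / P(Y)
  (X=0,Y=0): P(X|Y) = (1/96)/(1/8) = 1/12;  -(1/96)·log₂(1/12) = 0.0373
  (X=0,Y=1): P(X|Y) = (1/288)/(1/24) = 1/12;  -(1/288)·log₂(1/12) = 0.0124
  (X=0,Y=2): P(X|Y) = (5/72)/(5/6) = 1/12;  -(5/72)·log₂(1/12) = 0.2490
  (X=1,Y=0): P(X|Y) = (3/32)/(1/8) = 3/4;  -(3/32)·log₂(3/4) = 0.0389
  (X=1,Y=1): P(X|Y) = (1/32)/(1/24) = 3/4;  -(1/32)·log₂(3/4) = 0.0130
  (X=1,Y=2): P(X|Y) = (5/8)/(5/6) = 3/4;  -(5/8)·log₂(3/4) = 0.2594
  (X=2,Y=0): P(X|Y) = (1/48)/(1/8) = 1/6;  -(1/48)·log₂(1/6) = 0.0539
  (X=2,Y=1): P(X|Y) = (1/144)/(1/24) = 1/6;  -(1/144)·log₂(1/6) = 0.0180
  (X=2,Y=2): P(X|Y) = (5/36)/(5/6) = 1/6;  -(5/36)·log₂(1/6) = 0.3590
H(X|Y) = 0.0373 + 0.0124 + 0.2490 + 0.0389 + 0.0130 + 0.2594 + 0.0539 + 0.0180 + 0.3590
  = 1.0409 bits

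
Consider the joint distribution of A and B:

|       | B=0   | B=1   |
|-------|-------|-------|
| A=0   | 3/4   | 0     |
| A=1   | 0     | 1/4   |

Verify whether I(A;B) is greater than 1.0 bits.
Marginal P(A) (row sums):
  P(A=0) = 3/4 + 0 = 3/4
  P(A=1) = 0 + 1/4 = 1/4
Marginal P(B) (column sums):
  P(B=0) = 3/4 + 0 = 3/4
  P(B=1) = 0 + 1/4 = 1/4

H(A) = -[(3/4)·log₂(3/4) + (1/4)·log₂(1/4)]
  = 0.3113 + 0.5000
  = 0.8113 bits
H(B) = -[(3/4)·log₂(3/4) + (1/4)·log₂(1/4)]
  = 0.3113 + 0.5000
  = 0.8113 bits
H(A,B) = -[(3/4)·log₂(3/4) + (1/4)·log₂(1/4)]
  = 0.3113 + 0.5000
  = 0.8113 bits

I(A;B) = H(A) + H(B) - H(A,B)
  = 0.8113 + 0.8113 - 0.8113
  = 0.8113 bits

No. I(A;B) = 0.8113 bits, which is ≤ 1.0 bits.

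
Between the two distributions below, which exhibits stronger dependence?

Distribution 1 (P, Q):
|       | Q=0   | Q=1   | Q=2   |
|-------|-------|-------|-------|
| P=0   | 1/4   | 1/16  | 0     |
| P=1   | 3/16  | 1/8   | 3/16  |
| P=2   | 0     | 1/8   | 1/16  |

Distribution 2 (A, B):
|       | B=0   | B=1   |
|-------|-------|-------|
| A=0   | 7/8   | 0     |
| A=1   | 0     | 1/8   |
Distribution 1 (P, Q):
Marginal P(P) (row sums):
  P(P=0) = 1/4 + 1/16 + 0 = 5/16
  P(P=1) = 3/16 + 1/8 + 3/16 = 1/2
  P(P=2) = 0 + 1/8 + 1/16 = 3/16
Marginal P(Q) (column sums):
  P(Q=0) = 1/4 + 3/16 + 0 = 7/16
  P(Q=1) = 1/16 + 1/8 + 1/8 = 5/16
  P(Q=2) = 0 + 3/16 + 1/16 = 1/4

H(P) = -[(5/16)·log₂(5/16) + (1/2)·log₂(1/2) + (3/16)·log₂(3/16)]
  = 0.5244 + 0.5000 + 0.4528
  = 1.4772 bits
H(Q) = -[(7/16)·log₂(7/16) + (5/16)·log₂(5/16) + (1/4)·log₂(1/4)]
  = 0.5218 + 0.5244 + 0.5000
  = 1.5462 bits
H(P,Q) = -[(1/4)·log₂(1/4) + (1/16)·log₂(1/16) + (3/16)·log₂(3/16) + (1/8)·log₂(1/8) + (3/16)·log₂(3/16) + (1/8)·log₂(1/8) + (1/16)·log₂(1/16)]
  = 0.5000 + 0.2500 + 0.4528 + 0.3750 + 0.4528 + 0.3750 + 0.2500
  = 2.6556 bits

I(P;Q) = H(P) + H(Q) - H(P,Q)
  = 1.4772 + 1.5462 - 2.6556
  = 0.3678 bits

Distribution 2 (A, B):
Marginal P(A) (row sums):
  P(A=0) = 7/8 + 0 = 7/8
  P(A=1) = 0 + 1/8 = 1/8
Marginal P(B) (column sums):
  P(B=0) = 7/8 + 0 = 7/8
  P(B=1) = 0 + 1/8 = 1/8

H(A) = -[(7/8)·log₂(7/8) + (1/8)·log₂(1/8)]
  = 0.1686 + 0.3750
  = 0.5436 bits
H(B) = -[(7/8)·log₂(7/8) + (1/8)·log₂(1/8)]
  = 0.1686 + 0.3750
  = 0.5436 bits
H(A,B) = -[(7/8)·log₂(7/8) + (1/8)·log₂(1/8)]
  = 0.1686 + 0.3750
  = 0.5436 bits

I(A;B) = H(A) + H(B) - H(A,B)
  = 0.5436 + 0.5436 - 0.5436
  = 0.5436 bits

I(A;B) = 0.5436 bits > I(P;Q) = 0.3678 bits, so (A, B) has the higher mutual information (stronger dependence).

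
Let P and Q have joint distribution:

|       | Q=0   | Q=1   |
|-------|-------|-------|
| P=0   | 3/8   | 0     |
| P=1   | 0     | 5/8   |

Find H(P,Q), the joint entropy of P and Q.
H(P,Q) = -Σ P(P,Q) log₂ P(P,Q), summed over the non-zero cells:
H(P,Q) = -[(3/8)·log₂(3/8) + (5/8)·log₂(5/8)]
  = 0.5306 + 0.4238
  = 0.9544 bits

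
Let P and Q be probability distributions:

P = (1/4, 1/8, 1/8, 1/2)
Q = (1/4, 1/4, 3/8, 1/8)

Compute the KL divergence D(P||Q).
D(P||Q) = Σ P(i) log₂(P(i)/Q(i))
  i=0: (1/4) × log₂((1/4)/(1/4)) = (1/4) × log₂(1) = 0.0000
  i=1: (1/8) × log₂((1/8)/(1/4)) = (1/8) × log₂(1/2) = -0.1250
  i=2: (1/8) × log₂((1/8)/(3/8)) = (1/8) × log₂(1/3) = -0.1981
  i=3: (1/2) × log₂((1/2)/(1/8)) = (1/2) × log₂(4) = 1.0000
D(P||Q) = 0.0000 - 0.1250 - 0.1981 + 1.0000
  = 0.6769 bits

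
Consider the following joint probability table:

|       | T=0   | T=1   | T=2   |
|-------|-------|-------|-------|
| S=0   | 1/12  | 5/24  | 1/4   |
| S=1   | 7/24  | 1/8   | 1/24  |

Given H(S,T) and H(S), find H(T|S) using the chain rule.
From the chain rule: H(S,T) = H(S) + H(T|S)
Therefore: H(T|S) = H(S,T) - H(S)

H(S,T) = -[(1/12)·log₂(1/12) + (5/24)·log₂(5/24) + (1/4)·log₂(1/4) + (7/24)·log₂(7/24) + (1/8)·log₂(1/8) + (1/24)·log₂(1/24)]
  = 0.2987 + 0.4715 + 0.5000 + 0.5185 + 0.3750 + 0.1910
  = 2.3547 bits
Marginal P(S) (row sums):
  P(S=0) = 1/12 + 5/24 + 1/4 = 13/24
  P(S=1) = 7/24 + 1/8 + 1/24 = 11/24
H(S) = -[(13/24)·log₂(13/24) + (11/24)·log₂(11/24)]
  = 0.4791 + 0.5159
  = 0.9950 bits

H(T|S) = 2.3547 - 0.9950 = 1.3597 bits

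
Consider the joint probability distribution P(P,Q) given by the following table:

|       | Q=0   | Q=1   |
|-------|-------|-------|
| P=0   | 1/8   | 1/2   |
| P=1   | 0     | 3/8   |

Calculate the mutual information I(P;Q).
Marginal P(P) (row sums):
  P(P=0) = 1/8 + 1/2 = 5/8
  P(P=1) = 0 + 3/8 = 3/8
Marginal P(Q) (column sums):
  P(Q=0) = 1/8 + 0 = 1/8
  P(Q=1) = 1/2 + 3/8 = 7/8

H(P) = -[(5/8)·log₂(5/8) + (3/8)·log₂(3/8)]
  = 0.4238 + 0.5306
  = 0.9544 bits
H(Q) = -[(1/8)·log₂(1/8) + (7/8)·log₂(7/8)]
  = 0.3750 + 0.1686
  = 0.5436 bits
H(P,Q) = -[(1/8)·log₂(1/8) + (1/2)·log₂(1/2) + (3/8)·log₂(3/8)]
  = 0.3750 + 0.5000 + 0.5306
  = 1.4056 bits

I(P;Q) = H(P) + H(Q) - H(P,Q)
  = 0.9544 + 0.5436 - 1.4056
  = 0.0924 bits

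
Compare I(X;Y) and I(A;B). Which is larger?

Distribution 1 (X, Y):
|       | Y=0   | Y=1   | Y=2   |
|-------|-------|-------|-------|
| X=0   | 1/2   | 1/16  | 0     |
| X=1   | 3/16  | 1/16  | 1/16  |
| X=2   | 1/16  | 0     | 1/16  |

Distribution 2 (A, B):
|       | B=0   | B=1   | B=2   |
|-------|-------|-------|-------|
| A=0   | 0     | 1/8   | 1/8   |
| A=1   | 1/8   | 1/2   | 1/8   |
Distribution 1 (X, Y):
Marginal P(X) (row sums):
  P(X=0) = 1/2 + 1/16 + 0 = 9/16
  P(X=1) = 3/16 + 1/16 + 1/16 = 5/16
  P(X=2) = 1/16 + 0 + 1/16 = 1/8
Marginal P(Y) (column sums):
  P(Y=0) = 1/2 + 3/16 + 1/16 = 3/4
  P(Y=1) = 1/16 + 1/16 + 0 = 1/8
  P(Y=2) = 0 + 1/16 + 1/16 = 1/8

H(X) = -[(9/16)·log₂(9/16) + (5/16)·log₂(5/16) + (1/8)·log₂(1/8)]
  = 0.4669 + 0.5244 + 0.3750
  = 1.3663 bits
H(Y) = -[(3/4)·log₂(3/4) + (1/8)·log₂(1/8) + (1/8)·log₂(1/8)]
  = 0.3113 + 0.3750 + 0.3750
  = 1.0613 bits
H(X,Y) = -[(1/2)·log₂(1/2) + (1/16)·log₂(1/16) + (3/16)·log₂(3/16) + (1/16)·log₂(1/16) + (1/16)·log₂(1/16) + (1/16)·log₂(1/16) + (1/16)·log₂(1/16)]
  = 0.5000 + 0.2500 + 0.4528 + 0.2500 + 0.2500 + 0.2500 + 0.2500
  = 2.2028 bits

I(X;Y) = H(X) + H(Y) - H(X,Y)
  = 1.3663 + 1.0613 - 2.2028
  = 0.2248 bits

Distribution 2 (A, B):
Marginal P(A) (row sums):
  P(A=0) = 0 + 1/8 + 1/8 = 1/4
  P(A=1) = 1/8 + 1/2 + 1/8 = 3/4
Marginal P(B) (column sums):
  P(B=0) = 0 + 1/8 = 1/8
  P(B=1) = 1/8 + 1/2 = 5/8
  P(B=2) = 1/8 + 1/8 = 1/4

H(A) = -[(1/4)·log₂(1/4) + (3/4)·log₂(3/4)]
  = 0.5000 + 0.3113
  = 0.8113 bits
H(B) = -[(1/8)·log₂(1/8) + (5/8)·log₂(5/8) + (1/4)·log₂(1/4)]
  = 0.3750 + 0.4238 + 0.5000
  = 1.2988 bits
H(A,B) = -[(1/8)·log₂(1/8) + (1/8)·log₂(1/8) + (1/8)·log₂(1/8) + (1/2)·log₂(1/2) + (1/8)·log₂(1/8)]
  = 0.3750 + 0.3750 + 0.3750 + 0.5000 + 0.3750
  = 2.0000 bits

I(A;B) = H(A) + H(B) - H(A,B)
  = 0.8113 + 1.2988 - 2.0000
  = 0.1101 bits

I(X;Y) = 0.2248 bits > I(A;B) = 0.1101 bits, so (X, Y) has the higher mutual information (stronger dependence).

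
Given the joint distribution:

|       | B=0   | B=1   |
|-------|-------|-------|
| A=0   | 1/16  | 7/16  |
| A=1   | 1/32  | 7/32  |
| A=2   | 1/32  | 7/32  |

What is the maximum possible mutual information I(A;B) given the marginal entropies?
The upper bound on mutual information is I(A;B) ≤ min(H(A), H(B)).

Marginal P(A) (row sums):
  P(A=0) = 1/16 + 7/16 = 1/2
  P(A=1) = 1/32 + 7/32 = 1/4
  P(A=2) = 1/32 + 7/32 = 1/4
Marginal P(B) (column sums):
  P(B=0) = 1/16 + 1/32 + 1/32 = 1/8
  P(B=1) = 7/16 + 7/32 + 7/32 = 7/8

H(A) = -[(1/2)·log₂(1/2) + (1/4)·log₂(1/4) + (1/4)·log₂(1/4)]
  = 0.5000 + 0.5000 + 0.5000
  = 1.5000 bits
H(B) = -[(1/8)·log₂(1/8) + (7/8)·log₂(7/8)]
  = 0.3750 + 0.1686
  = 0.5436 bits

Maximum possible I(A;B) = min(1.5000, 0.5436) = 0.5436 bits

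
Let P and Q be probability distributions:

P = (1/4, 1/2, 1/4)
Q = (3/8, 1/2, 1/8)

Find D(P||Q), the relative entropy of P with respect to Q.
D(P||Q) = Σ P(i) log₂(P(i)/Q(i))
  i=0: (1/4) × log₂((1/4)/(3/8)) = (1/4) × log₂(2/3) = -0.1462
  i=1: (1/2) × log₂((1/2)/(1/2)) = (1/2) × log₂(1) = 0.0000
  i=2: (1/4) × log₂((1/4)/(1/8)) = (1/4) × log₂(2) = 0.2500
D(P||Q) = -0.1462 + 0.0000 + 0.2500
  = 0.1038 bits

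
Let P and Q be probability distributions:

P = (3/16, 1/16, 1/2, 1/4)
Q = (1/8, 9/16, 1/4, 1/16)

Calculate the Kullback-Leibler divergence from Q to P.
D(P||Q) = Σ P(i) log₂(P(i)/Q(i))
  i=0: (3/16) × log₂((3/16)/(1/8)) = (3/16) × log₂(3/2) = 0.1097
  i=1: (1/16) × log₂((1/16)/(9/16)) = (1/16) × log₂(1/9) = -0.1981
  i=2: (1/2) × log₂((1/2)/(1/4)) = (1/2) × log₂(2) = 0.5000
  i=3: (1/4) × log₂((1/4)/(1/16)) = (1/4) × log₂(4) = 0.5000
D(P||Q) = 0.1097 - 0.1981 + 0.5000 + 0.5000
  = 0.9116 bits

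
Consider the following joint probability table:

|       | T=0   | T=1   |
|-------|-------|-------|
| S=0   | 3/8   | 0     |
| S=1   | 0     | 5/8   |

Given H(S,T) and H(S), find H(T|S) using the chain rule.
From the chain rule: H(S,T) = H(S) + H(T|S)
Therefore: H(T|S) = H(S,T) - H(S)

H(S,T) = -[(3/8)·log₂(3/8) + (5/8)·log₂(5/8)]
  = 0.5306 + 0.4238
  = 0.9544 bits
Marginal P(S) (row sums):
  P(S=0) = 3/8 + 0 = 3/8
  P(S=1) = 0 + 5/8 = 5/8
H(S) = -[(3/8)·log₂(3/8) + (5/8)·log₂(5/8)]
  = 0.5306 + 0.4238
  = 0.9544 bits

H(T|S) = 0.9544 - 0.9544 = 0.0000 bits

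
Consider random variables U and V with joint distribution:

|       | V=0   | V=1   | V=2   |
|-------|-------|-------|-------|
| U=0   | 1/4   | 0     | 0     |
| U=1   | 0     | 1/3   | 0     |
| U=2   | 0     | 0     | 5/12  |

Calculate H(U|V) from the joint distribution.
Marginal P(V) (column sums):
  P(V=0) = 1/4 + 0 + 0 = 1/4
  P(V=1) = 0 + 1/3 + 0 = 1/3
  P(V=2) = 0 + 0 + 5/12 = 5/12

H(U|V) = -Σ P(U,V)·log₂ P(U|V), where P(U|V) = P(U,V) / P(V)
  (cells with P(U,V) = 0 contribute 0)
  (U=0,V=0): P(U|V) = (1/4)/(1/4) = 1;  -(1/4)·log₂(1) = 0.0000
  (U=1,V=1): P(U|V) = (1/3)/(1/3) = 1;  -(1/3)·log₂(1) = 0.0000
  (U=2,V=2): P(U|V) = (5/12)/(5/12) = 1;  -(5/12)·log₂(1) = 0.0000
H(U|V) = 0.0000 + 0.0000 + 0.0000
  = 0.0000 bits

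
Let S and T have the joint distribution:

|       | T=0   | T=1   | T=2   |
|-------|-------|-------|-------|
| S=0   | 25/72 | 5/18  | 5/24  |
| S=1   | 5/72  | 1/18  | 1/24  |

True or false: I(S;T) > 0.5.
Marginal P(S) (row sums):
  P(S=0) = 25/72 + 5/18 + 5/24 = 5/6
  P(S=1) = 5/72 + 1/18 + 1/24 = 1/6
Marginal P(T) (column sums):
  P(T=0) = 25/72 + 5/72 = 5/12
  P(T=1) = 5/18 + 1/18 = 1/3
  P(T=2) = 5/24 + 1/24 = 1/4

H(S) = -[(5/6)·log₂(5/6) + (1/6)·log₂(1/6)]
  = 0.2192 + 0.4308
  = 0.6500 bits
H(T) = -[(5/12)·log₂(5/12) + (1/3)·log₂(1/3) + (1/4)·log₂(1/4)]
  = 0.5263 + 0.5283 + 0.5000
  = 1.5546 bits
H(S,T) = -[(25/72)·log₂(25/72) + (5/18)·log₂(5/18) + (5/24)·log₂(5/24) + (5/72)·log₂(5/72) + (1/18)·log₂(1/18) + (1/24)·log₂(1/24)]
  = 0.5299 + 0.5133 + 0.4715 + 0.2672 + 0.2317 + 0.1910
  = 2.2046 bits

I(S;T) = H(S) + H(T) - H(S,T)
  = 0.6500 + 1.5546 - 2.2046
  = 0.0000 bits

False. I(S;T) = 0.0000 bits, which is ≤ 0.5 bits.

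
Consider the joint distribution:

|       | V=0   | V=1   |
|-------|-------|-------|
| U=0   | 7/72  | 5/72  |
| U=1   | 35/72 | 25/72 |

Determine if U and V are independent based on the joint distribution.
Marginal P(U) (row sums):
  P(U=0) = 7/72 + 5/72 = 1/6
  P(U=1) = 35/72 + 25/72 = 5/6
Marginal P(V) (column sums):
  P(V=0) = 7/72 + 35/72 = 7/12
  P(V=1) = 5/72 + 25/72 = 5/12

U and V are independent iff P(U=i,V=j) = P(U=i)·P(V=j) for every cell.
  P(U=0)·P(V=0) = 1/6 × 7/12 = 7/72 = P(U=0,V=0) ✓
  P(U=0)·P(V=1) = 1/6 × 5/12 = 5/72 = P(U=0,V=1) ✓
  P(U=1)·P(V=0) = 5/6 × 7/12 = 35/72 = P(U=1,V=0) ✓
  P(U=1)·P(V=1) = 5/6 × 5/12 = 25/72 = P(U=1,V=1) ✓

Yes, U and V are independent: every cell factors, so I(U;V) = 0 bits.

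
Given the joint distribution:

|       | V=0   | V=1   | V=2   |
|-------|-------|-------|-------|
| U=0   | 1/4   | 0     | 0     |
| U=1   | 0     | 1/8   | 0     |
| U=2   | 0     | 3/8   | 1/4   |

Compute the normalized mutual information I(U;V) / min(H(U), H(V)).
Marginal P(U) (row sums):
  P(U=0) = 1/4 + 0 + 0 = 1/4
  P(U=1) = 0 + 1/8 + 0 = 1/8
  P(U=2) = 0 + 3/8 + 1/4 = 5/8
Marginal P(V) (column sums):
  P(V=0) = 1/4 + 0 + 0 = 1/4
  P(V=1) = 0 + 1/8 + 3/8 = 1/2
  P(V=2) = 0 + 0 + 1/4 = 1/4

H(U) = -[(1/4)·log₂(1/4) + (1/8)·log₂(1/8) + (5/8)·log₂(5/8)]
  = 0.5000 + 0.3750 + 0.4238
  = 1.2988 bits
H(V) = -[(1/4)·log₂(1/4) + (1/2)·log₂(1/2) + (1/4)·log₂(1/4)]
  = 0.5000 + 0.5000 + 0.5000
  = 1.5000 bits
H(U,V) = -[(1/4)·log₂(1/4) + (1/8)·log₂(1/8) + (3/8)·log₂(3/8) + (1/4)·log₂(1/4)]
  = 0.5000 + 0.3750 + 0.5306 + 0.5000
  = 1.9056 bits

I(U;V) = H(U) + H(V) - H(U,V)
  = 1.2988 + 1.5000 - 1.9056
  = 0.8932 bits

min(H(U), H(V)) = min(1.2988, 1.5000) = 1.2988 bits
Normalized MI = 0.8932 / 1.2988 = 0.6877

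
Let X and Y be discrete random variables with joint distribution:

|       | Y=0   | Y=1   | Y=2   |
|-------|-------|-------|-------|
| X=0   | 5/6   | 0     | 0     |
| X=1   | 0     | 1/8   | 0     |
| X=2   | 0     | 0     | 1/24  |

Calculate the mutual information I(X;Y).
Marginal P(X) (row sums):
  P(X=0) = 5/6 + 0 + 0 = 5/6
  P(X=1) = 0 + 1/8 + 0 = 1/8
  P(X=2) = 0 + 0 + 1/24 = 1/24
Marginal P(Y) (column sums):
  P(Y=0) = 5/6 + 0 + 0 = 5/6
  P(Y=1) = 0 + 1/8 + 0 = 1/8
  P(Y=2) = 0 + 0 + 1/24 = 1/24

H(X) = -[(5/6)·log₂(5/6) + (1/8)·log₂(1/8) + (1/24)·log₂(1/24)]
  = 0.2192 + 0.3750 + 0.1910
  = 0.7852 bits
H(Y) = -[(5/6)·log₂(5/6) + (1/8)·log₂(1/8) + (1/24)·log₂(1/24)]
  = 0.2192 + 0.3750 + 0.1910
  = 0.7852 bits
H(X,Y) = -[(5/6)·log₂(5/6) + (1/8)·log₂(1/8) + (1/24)·log₂(1/24)]
  = 0.2192 + 0.3750 + 0.1910
  = 0.7852 bits

I(X;Y) = H(X) + H(Y) - H(X,Y)
  = 0.7852 + 0.7852 - 0.7852
  = 0.7852 bits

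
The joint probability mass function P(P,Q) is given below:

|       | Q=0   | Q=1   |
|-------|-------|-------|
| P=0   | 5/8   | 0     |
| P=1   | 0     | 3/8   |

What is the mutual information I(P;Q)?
Marginal P(P) (row sums):
  P(P=0) = 5/8 + 0 = 5/8
  P(P=1) = 0 + 3/8 = 3/8
Marginal P(Q) (column sums):
  P(Q=0) = 5/8 + 0 = 5/8
  P(Q=1) = 0 + 3/8 = 3/8

H(P) = -[(5/8)·log₂(5/8) + (3/8)·log₂(3/8)]
  = 0.4238 + 0.5306
  = 0.9544 bits
H(Q) = -[(5/8)·log₂(5/8) + (3/8)·log₂(3/8)]
  = 0.4238 + 0.5306
  = 0.9544 bits
H(P,Q) = -[(5/8)·log₂(5/8) + (3/8)·log₂(3/8)]
  = 0.4238 + 0.5306
  = 0.9544 bits

I(P;Q) = H(P) + H(Q) - H(P,Q)
  = 0.9544 + 0.9544 - 0.9544
  = 0.9544 bits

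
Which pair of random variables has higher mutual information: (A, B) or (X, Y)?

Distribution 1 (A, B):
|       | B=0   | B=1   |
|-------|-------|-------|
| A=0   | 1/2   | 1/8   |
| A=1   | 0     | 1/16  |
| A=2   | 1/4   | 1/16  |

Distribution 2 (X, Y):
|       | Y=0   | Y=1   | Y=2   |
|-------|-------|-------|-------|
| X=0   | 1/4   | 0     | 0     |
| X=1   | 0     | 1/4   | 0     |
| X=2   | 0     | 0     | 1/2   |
Distribution 1 (A, B):
Marginal P(A) (row sums):
  P(A=0) = 1/2 + 1/8 = 5/8
  P(A=1) = 0 + 1/16 = 1/16
  P(A=2) = 1/4 + 1/16 = 5/16
Marginal P(B) (column sums):
  P(B=0) = 1/2 + 0 + 1/4 = 3/4
  P(B=1) = 1/8 + 1/16 + 1/16 = 1/4

H(A) = -[(5/8)·log₂(5/8) + (1/16)·log₂(1/16) + (5/16)·log₂(5/16)]
  = 0.4238 + 0.2500 + 0.5244
  = 1.1982 bits
H(B) = -[(3/4)·log₂(3/4) + (1/4)·log₂(1/4)]
  = 0.3113 + 0.5000
  = 0.8113 bits
H(A,B) = -[(1/2)·log₂(1/2) + (1/8)·log₂(1/8) + (1/16)·log₂(1/16) + (1/4)·log₂(1/4) + (1/16)·log₂(1/16)]
  = 0.5000 + 0.3750 + 0.2500 + 0.5000 + 0.2500
  = 1.8750 bits

I(A;B) = H(A) + H(B) - H(A,B)
  = 1.1982 + 0.8113 - 1.8750
  = 0.1345 bits

Distribution 2 (X, Y):
Marginal P(X) (row sums):
  P(X=0) = 1/4 + 0 + 0 = 1/4
  P(X=1) = 0 + 1/4 + 0 = 1/4
  P(X=2) = 0 + 0 + 1/2 = 1/2
Marginal P(Y) (column sums):
  P(Y=0) = 1/4 + 0 + 0 = 1/4
  P(Y=1) = 0 + 1/4 + 0 = 1/4
  P(Y=2) = 0 + 0 + 1/2 = 1/2

H(X) = -[(1/4)·log₂(1/4) + (1/4)·log₂(1/4) + (1/2)·log₂(1/2)]
  = 0.5000 + 0.5000 + 0.5000
  = 1.5000 bits
H(Y) = -[(1/4)·log₂(1/4) + (1/4)·log₂(1/4) + (1/2)·log₂(1/2)]
  = 0.5000 + 0.5000 + 0.5000
  = 1.5000 bits
H(X,Y) = -[(1/4)·log₂(1/4) + (1/4)·log₂(1/4) + (1/2)·log₂(1/2)]
  = 0.5000 + 0.5000 + 0.5000
  = 1.5000 bits

I(X;Y) = H(X) + H(Y) - H(X,Y)
  = 1.5000 + 1.5000 - 1.5000
  = 1.5000 bits

I(X;Y) = 1.5000 bits > I(A;B) = 0.1345 bits, so (X, Y) has the higher mutual information (stronger dependence).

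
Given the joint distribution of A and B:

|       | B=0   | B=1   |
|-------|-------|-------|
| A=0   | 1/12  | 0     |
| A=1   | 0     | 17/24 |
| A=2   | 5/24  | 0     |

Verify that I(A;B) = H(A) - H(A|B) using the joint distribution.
Left side, from I(A;B) = H(A) + H(B) - H(A,B):
Marginal P(A) (row sums):
  P(A=0) = 1/12 + 0 = 1/12
  P(A=1) = 0 + 17/24 = 17/24
  P(A=2) = 5/24 + 0 = 5/24
Marginal P(B) (column sums):
  P(B=0) = 1/12 + 0 + 5/24 = 7/24
  P(B=1) = 0 + 17/24 + 0 = 17/24

H(A) = -[(1/12)·log₂(1/12) + (17/24)·log₂(17/24) + (5/24)·log₂(5/24)]
  = 0.2987 + 0.3524 + 0.4715
  = 1.1226 bits
H(B) = -[(7/24)·log₂(7/24) + (17/24)·log₂(17/24)]
  = 0.5185 + 0.3524
  = 0.8709 bits
H(A,B) = -[(1/12)·log₂(1/12) + (17/24)·log₂(17/24) + (5/24)·log₂(5/24)]
  = 0.2987 + 0.3524 + 0.4715
  = 1.1226 bits

I(A;B) = H(A) + H(B) - H(A,B)
  = 1.1226 + 0.8709 - 1.1226
  = 0.8709 bits

Right side, with H(A|B) computed directly from the conditional probabilities:
H(A|B) = -Σ P(A,B)·log₂ P(A|B), where P(A|B) = P(A,B) / P(B)
  (cells with P(A,B) = 0 contribute 0)
  (A=0,B=0): P(A|B) = (1/12)/(7/24) = 2/7;  -(1/12)·log₂(2/7) = 0.1506
  (A=1,B=1): P(A|B) = (17/24)/(17/24) = 1;  -(17/24)·log₂(1) = 0.0000
  (A=2,B=0): P(A|B) = (5/24)/(7/24) = 5/7;  -(5/24)·log₂(5/7) = 0.1011
H(A|B) = 0.1506 + 0.0000 + 0.1011
  = 0.2517 bits
H(A) - H(A|B) = 1.1226 - 0.2517 = 0.8709 bits

Both sides equal 0.8709 bits, so I(A;B) = H(A) - H(A|B) ✓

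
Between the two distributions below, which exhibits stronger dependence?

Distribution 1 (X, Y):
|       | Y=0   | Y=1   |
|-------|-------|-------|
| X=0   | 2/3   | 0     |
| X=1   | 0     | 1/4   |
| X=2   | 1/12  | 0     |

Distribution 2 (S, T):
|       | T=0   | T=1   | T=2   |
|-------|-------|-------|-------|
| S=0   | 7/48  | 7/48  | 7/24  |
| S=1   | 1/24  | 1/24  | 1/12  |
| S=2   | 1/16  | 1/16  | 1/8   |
Distribution 1 (X, Y):
Marginal P(X) (row sums):
  P(X=0) = 2/3 + 0 = 2/3
  P(X=1) = 0 + 1/4 = 1/4
  P(X=2) = 1/12 + 0 = 1/12
Marginal P(Y) (column sums):
  P(Y=0) = 2/3 + 0 + 1/12 = 3/4
  P(Y=1) = 0 + 1/4 + 0 = 1/4

H(X) = -[(2/3)·log₂(2/3) + (1/4)·log₂(1/4) + (1/12)·log₂(1/12)]
  = 0.3900 + 0.5000 + 0.2987
  = 1.1887 bits
H(Y) = -[(3/4)·log₂(3/4) + (1/4)·log₂(1/4)]
  = 0.3113 + 0.5000
  = 0.8113 bits
H(X,Y) = -[(2/3)·log₂(2/3) + (1/4)·log₂(1/4) + (1/12)·log₂(1/12)]
  = 0.3900 + 0.5000 + 0.2987
  = 1.1887 bits

I(X;Y) = H(X) + H(Y) - H(X,Y)
  = 1.1887 + 0.8113 - 1.1887
  = 0.8113 bits

Distribution 2 (S, T):
Marginal P(S) (row sums):
  P(S=0) = 7/48 + 7/48 + 7/24 = 7/12
  P(S=1) = 1/24 + 1/24 + 1/12 = 1/6
  P(S=2) = 1/16 + 1/16 + 1/8 = 1/4
Marginal P(T) (column sums):
  P(T=0) = 7/48 + 1/24 + 1/16 = 1/4
  P(T=1) = 7/48 + 1/24 + 1/16 = 1/4
  P(T=2) = 7/24 + 1/12 + 1/8 = 1/2

H(S) = -[(7/12)·log₂(7/12) + (1/6)·log₂(1/6) + (1/4)·log₂(1/4)]
  = 0.4536 + 0.4308 + 0.5000
  = 1.3844 bits
H(T) = -[(1/4)·log₂(1/4) + (1/4)·log₂(1/4) + (1/2)·log₂(1/2)]
  = 0.5000 + 0.5000 + 0.5000
  = 1.5000 bits
H(S,T) = -[(7/48)·log₂(7/48) + (7/48)·log₂(7/48) + (7/24)·log₂(7/24) + (1/24)·log₂(1/24) + (1/24)·log₂(1/24) + (1/12)·log₂(1/12) + (1/16)·log₂(1/16) + (1/16)·log₂(1/16) + (1/8)·log₂(1/8)]
  = 0.4051 + 0.4051 + 0.5185 + 0.1910 + 0.1910 + 0.2987 + 0.2500 + 0.2500 + 0.3750
  = 2.8844 bits

I(S;T) = H(S) + H(T) - H(S,T)
  = 1.3844 + 1.5000 - 2.8844
  = 0.0000 bits

I(X;Y) = 0.8113 bits > I(S;T) = 0.0000 bits, so (X, Y) has the higher mutual information (stronger dependence).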